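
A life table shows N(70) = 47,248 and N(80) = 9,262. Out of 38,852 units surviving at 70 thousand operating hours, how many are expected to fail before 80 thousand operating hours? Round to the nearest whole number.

The relevant probability is 1 − 9,262/47,248 = 0.803971.
Expected number = 38,852 × 0.803971 = 31236.

31236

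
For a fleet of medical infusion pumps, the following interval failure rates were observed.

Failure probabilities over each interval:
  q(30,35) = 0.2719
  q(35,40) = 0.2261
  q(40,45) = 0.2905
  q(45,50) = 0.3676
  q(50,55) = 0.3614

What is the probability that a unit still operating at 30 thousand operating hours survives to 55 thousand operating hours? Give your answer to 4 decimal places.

Chaining the interval survival probabilities: (1 − 0.2719) × (1 − 0.2261) × (1 − 0.2905) × (1 − 0.3676) × (1 − 0.3614).
= 0.7281 × 0.7739 × 0.7095 × 0.6324 × 0.6386 = 0.161454.

0.1615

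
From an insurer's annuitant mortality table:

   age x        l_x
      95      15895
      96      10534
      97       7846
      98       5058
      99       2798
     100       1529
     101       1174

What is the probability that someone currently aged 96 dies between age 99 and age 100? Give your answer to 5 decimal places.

0.12047

We want 3|1q96 = (l_99 − l_100)/l_96.
This is the probability of reaching 99 but not 100, conditional on being alive at 96: (l_99 − l_100) / l_96.
= (2798 − 1529) / 10534 = 1269 / 10534 = 0.120467.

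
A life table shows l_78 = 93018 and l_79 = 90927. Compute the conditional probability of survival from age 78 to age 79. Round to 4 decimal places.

0.9775

We want 1p78 = l_79/l_78.
The conditional survival probability is l_79/l_78 = 90927/93018 = 0.977520.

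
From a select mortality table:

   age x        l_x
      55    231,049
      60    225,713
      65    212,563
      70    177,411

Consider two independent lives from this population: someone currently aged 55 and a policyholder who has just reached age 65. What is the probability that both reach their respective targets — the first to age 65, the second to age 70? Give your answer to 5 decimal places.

p₁ = l_65/l_55 = 212,563/231,049 = 0.919991; p₂ = l_70/l_65 = 177,411/212,563 = 0.834628.
P(both) = p₁ × p₂ = 0.919991 × 0.834628 = 0.767850.

0.76785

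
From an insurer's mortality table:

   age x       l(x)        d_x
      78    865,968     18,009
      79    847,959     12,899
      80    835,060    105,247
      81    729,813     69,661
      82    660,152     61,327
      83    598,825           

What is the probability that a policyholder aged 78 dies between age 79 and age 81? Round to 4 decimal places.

This is the probability of reaching 79 but not 81, conditional on being alive at 78: (l(79) − l(81)) / l(78).
= (847,959 − 729,813) / 865,968 = 118,146 / 865,968 = 0.136432.

0.1364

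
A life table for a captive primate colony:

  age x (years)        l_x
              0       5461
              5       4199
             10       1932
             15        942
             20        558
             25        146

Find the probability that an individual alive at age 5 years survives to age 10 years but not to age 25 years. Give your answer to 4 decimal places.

This is the probability of reaching 10 but not 25, conditional on being alive at 5: (l_10 − l_25) / l_5.
= (1932 − 146) / 4199 = 1786 / 4199 = 0.425339.

0.4253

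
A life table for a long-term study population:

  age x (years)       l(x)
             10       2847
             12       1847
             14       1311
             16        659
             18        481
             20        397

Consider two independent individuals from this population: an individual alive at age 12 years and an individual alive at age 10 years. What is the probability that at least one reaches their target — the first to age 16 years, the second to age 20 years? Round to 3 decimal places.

0.446

p₁ = l(16)/l(12) = 659/1847 = 0.356795; p₂ = l(20)/l(10) = 397/2847 = 0.139445.
P(at least one) = 1 − (1−p₁)(1−p₂) = 1 − 0.643205 × 0.860555 = 0.446487.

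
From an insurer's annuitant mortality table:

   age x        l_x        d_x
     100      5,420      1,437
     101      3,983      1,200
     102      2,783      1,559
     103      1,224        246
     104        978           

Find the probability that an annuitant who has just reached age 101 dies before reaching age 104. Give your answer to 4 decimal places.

P(die before 104 | alive at 101) = 1 − l_104/l_101 = 1 − 978/3,983 = (3,005)/3,983 = 0.754456.

0.7545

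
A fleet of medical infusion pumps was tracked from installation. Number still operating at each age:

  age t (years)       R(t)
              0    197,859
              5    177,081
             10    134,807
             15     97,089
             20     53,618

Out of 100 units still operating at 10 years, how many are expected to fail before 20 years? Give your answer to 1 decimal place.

The relevant probability is 1 − 53,618/134,807 = 0.602261.
Expected number = 100 × 0.602261 = 60.2.

60.2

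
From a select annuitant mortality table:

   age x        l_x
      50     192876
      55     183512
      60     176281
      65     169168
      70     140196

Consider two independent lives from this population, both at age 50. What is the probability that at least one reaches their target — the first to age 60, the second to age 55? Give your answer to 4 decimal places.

0.9958

p₁ = l_60/l_50 = 176281/192876 = 0.913960; p₂ = l_55/l_50 = 183512/192876 = 0.951451.
P(at least one) = 1 − (1−p₁)(1−p₂) = 1 − 0.086040 × 0.048549 = 0.995823.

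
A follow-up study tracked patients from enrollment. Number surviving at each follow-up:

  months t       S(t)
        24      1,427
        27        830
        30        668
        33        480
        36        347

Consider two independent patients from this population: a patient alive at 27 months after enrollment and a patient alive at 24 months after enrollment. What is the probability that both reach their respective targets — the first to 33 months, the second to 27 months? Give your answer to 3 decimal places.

p₁ = S(33)/S(27) = 480/830 = 0.578313; p₂ = S(27)/S(24) = 830/1,427 = 0.581640.
P(both) = p₁ × p₂ = 0.578313 × 0.581640 = 0.336370.

0.336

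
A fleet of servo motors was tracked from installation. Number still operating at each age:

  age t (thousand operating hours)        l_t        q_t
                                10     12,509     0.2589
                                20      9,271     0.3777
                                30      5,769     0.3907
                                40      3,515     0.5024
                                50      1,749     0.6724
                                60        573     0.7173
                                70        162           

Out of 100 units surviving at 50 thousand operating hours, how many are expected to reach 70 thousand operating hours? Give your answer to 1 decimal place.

9.3

The relevant probability is 162/1,749 = 0.092624.
Expected number = 100 × 0.092624 = 9.3.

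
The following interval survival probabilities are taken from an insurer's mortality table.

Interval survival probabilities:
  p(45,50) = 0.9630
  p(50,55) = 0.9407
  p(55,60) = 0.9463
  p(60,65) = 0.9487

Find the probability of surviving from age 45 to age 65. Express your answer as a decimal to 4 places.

Chaining the interval survival probabilities: 0.9630 × 0.9407 × 0.9463 × 0.9487.
= 0.813271.

0.8133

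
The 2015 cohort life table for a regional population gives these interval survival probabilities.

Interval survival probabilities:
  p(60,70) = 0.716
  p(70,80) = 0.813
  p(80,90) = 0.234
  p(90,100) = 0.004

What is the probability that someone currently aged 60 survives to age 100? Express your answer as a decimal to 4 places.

Survival from 60 to 100 is the product of surviving each interval: 0.716 × 0.813 × 0.234 × 0.004.
= 0.000545.

0.0005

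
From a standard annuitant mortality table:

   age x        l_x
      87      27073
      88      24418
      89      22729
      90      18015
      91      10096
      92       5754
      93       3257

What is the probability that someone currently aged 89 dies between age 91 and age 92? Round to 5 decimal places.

0.19103

We want 2|1q89 = (l_91 − l_92)/l_89.
This is the probability of reaching 91 but not 92, conditional on being alive at 89: (l_91 − l_92) / l_89.
= (10096 − 5754) / 22729 = 4342 / 22729 = 0.191033.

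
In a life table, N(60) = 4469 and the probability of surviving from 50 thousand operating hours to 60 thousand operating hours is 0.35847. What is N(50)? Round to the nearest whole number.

12467

N(50) = N(60) / p = 4469 / 0.35847 = 12467.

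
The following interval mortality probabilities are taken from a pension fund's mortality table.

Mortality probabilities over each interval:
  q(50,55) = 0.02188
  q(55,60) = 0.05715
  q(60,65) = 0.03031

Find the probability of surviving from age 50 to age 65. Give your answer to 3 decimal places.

0.894

The overall survival probability is (1 − 0.02188) × (1 − 0.05715) × (1 − 0.03031).
= 0.97812 × 0.94285 × 0.96969 = 0.894268.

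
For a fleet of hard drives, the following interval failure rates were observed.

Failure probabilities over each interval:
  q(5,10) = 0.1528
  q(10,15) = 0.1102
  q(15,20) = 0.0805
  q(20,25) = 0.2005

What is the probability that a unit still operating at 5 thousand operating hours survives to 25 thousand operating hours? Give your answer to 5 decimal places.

P(survive 5→25) = (1 − 0.1528) × (1 − 0.1102) × (1 − 0.0805) × (1 − 0.2005).
= 0.8472 × 0.8898 × 0.9195 × 0.7995 = 0.554177.

0.55418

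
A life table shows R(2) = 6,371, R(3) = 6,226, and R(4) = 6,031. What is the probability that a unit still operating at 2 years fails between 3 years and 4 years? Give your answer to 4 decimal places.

0.0306

This is the probability of reaching 3 but not 4, conditional on being operational at 2: (R(3) − R(4)) / R(2).
= (6,226 − 6,031) / 6,371 = 195 / 6,371 = 0.030607.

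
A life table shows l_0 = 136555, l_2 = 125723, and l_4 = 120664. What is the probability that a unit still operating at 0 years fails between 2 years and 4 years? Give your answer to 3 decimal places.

0.037

This is the probability of reaching 2 but not 4, conditional on being operational at 0: (l_2 − l_4) / l_0.
= (125723 − 120664) / 136555 = 5059 / 136555 = 0.037047.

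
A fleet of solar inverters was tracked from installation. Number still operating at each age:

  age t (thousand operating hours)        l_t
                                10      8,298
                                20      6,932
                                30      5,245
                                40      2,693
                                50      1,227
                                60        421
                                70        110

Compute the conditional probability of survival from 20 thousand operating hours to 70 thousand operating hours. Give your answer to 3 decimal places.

The conditional survival probability is l_70/l_20 = 110/6,932 = 0.015868.

0.016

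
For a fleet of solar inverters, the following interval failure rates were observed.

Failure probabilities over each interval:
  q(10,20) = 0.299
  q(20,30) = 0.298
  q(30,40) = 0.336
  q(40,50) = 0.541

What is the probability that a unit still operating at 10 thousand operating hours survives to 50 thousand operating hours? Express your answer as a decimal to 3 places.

The overall survival probability is (1 − 0.299) × (1 − 0.298) × (1 − 0.336) × (1 − 0.541).
= 0.701 × 0.702 × 0.664 × 0.459 = 0.149981.

0.150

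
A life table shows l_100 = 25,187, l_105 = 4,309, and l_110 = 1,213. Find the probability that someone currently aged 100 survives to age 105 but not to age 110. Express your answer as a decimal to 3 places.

We want 5|5q100 = (l_105 − l_110)/l_100.
This is the probability of reaching 105 but not 110, conditional on being alive at 100: (l_105 − l_110) / l_100.
= (4,309 − 1,213) / 25,187 = 3,096 / 25,187 = 0.122921.

0.123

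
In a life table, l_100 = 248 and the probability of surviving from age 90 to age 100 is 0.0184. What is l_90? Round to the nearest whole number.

l_90 = l_100 / p = 248 / 0.0184 = 13478.

13478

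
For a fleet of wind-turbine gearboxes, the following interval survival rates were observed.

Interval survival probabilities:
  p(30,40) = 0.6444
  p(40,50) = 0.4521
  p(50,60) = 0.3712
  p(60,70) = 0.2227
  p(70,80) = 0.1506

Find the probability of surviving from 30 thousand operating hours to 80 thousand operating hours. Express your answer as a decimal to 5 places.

The overall survival probability is 0.6444 × 0.4521 × 0.3712 × 0.2227 × 0.1506.
= 0.003627.

0.00363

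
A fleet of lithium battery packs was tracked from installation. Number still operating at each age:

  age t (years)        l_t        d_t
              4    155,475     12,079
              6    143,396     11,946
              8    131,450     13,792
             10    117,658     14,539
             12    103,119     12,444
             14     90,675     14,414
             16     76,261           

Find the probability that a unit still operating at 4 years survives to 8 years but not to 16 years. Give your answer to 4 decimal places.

This is the probability of reaching 8 but not 16, conditional on being operational at 4: (l_8 − l_16) / l_4.
= (131,450 − 76,261) / 155,475 = 55,189 / 155,475 = 0.354970.

0.3550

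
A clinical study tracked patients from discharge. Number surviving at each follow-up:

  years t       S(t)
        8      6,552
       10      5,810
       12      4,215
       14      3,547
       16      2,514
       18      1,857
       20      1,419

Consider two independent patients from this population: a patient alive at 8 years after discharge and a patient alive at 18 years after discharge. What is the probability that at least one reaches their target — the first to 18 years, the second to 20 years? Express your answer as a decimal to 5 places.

0.83099

p₁ = S(18)/S(8) = 1,857/6,552 = 0.283425; p₂ = S(20)/S(18) = 1,419/1,857 = 0.764136.
P(at least one) = 1 − (1−p₁)(1−p₂) = 1 − 0.716575 × 0.235864 = 0.830986.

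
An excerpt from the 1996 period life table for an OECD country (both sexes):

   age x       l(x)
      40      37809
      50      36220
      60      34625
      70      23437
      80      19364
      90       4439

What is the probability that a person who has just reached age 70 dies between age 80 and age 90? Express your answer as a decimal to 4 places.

This is the probability of reaching 80 but not 90, conditional on being alive at 70: (l(80) − l(90)) / l(70).
= (19364 − 4439) / 23437 = 14925 / 23437 = 0.636814.

0.6368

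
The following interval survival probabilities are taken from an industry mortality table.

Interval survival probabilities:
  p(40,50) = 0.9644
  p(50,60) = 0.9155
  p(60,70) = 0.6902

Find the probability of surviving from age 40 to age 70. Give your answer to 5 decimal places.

0.60938

P(survive 40→70) = 0.9644 × 0.9155 × 0.6902.
= 0.609383.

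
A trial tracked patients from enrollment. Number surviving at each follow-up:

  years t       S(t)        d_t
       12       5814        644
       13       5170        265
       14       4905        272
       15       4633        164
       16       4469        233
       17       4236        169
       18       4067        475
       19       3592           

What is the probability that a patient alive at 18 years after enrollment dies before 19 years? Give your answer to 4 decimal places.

0.1168

P(die before 19 | alive at 18) = 1 − S(19)/S(18) = 1 − 3592/4067 = (475)/4067 = 0.116794.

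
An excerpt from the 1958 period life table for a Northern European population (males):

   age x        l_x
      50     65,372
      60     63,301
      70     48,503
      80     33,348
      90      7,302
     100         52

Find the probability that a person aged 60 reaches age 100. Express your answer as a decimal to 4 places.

We want 40p60 = l_100/l_60.
The conditional survival probability is l_100/l_60 = 52/63,301 = 0.000821.

0.0008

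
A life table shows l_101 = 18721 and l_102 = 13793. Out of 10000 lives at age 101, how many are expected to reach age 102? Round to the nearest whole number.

The relevant probability is 13793/18721 = 0.736766.
Expected number = 10000 × 0.736766 = 7368.

7368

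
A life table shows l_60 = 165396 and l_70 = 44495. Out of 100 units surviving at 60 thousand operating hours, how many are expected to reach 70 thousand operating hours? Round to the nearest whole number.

27

The relevant probability is 44495/165396 = 0.269021.
Expected number = 100 × 0.269021 = 27.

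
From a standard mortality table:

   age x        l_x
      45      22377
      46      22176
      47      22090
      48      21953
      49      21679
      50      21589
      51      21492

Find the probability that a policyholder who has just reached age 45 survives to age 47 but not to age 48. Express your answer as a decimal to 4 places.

0.0061

This is the probability of reaching 47 but not 48, conditional on being alive at 45: (l_47 − l_48) / l_45.
= (22090 − 21953) / 22377 = 137 / 22377 = 0.006122.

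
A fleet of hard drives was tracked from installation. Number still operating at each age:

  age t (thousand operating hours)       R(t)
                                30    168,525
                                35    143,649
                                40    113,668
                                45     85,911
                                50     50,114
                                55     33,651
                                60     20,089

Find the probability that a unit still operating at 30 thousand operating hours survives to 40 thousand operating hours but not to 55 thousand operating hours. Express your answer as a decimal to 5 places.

0.47481

This is the probability of reaching 40 but not 55, conditional on being operational at 30: (R(40) − R(55)) / R(30).
= (113,668 − 33,651) / 168,525 = 80,017 / 168,525 = 0.474808.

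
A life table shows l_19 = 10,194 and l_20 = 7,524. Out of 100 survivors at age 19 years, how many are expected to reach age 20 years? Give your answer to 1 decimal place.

The relevant probability is 7,524/10,194 = 0.738081.
Expected number = 100 × 0.738081 = 73.8.

73.8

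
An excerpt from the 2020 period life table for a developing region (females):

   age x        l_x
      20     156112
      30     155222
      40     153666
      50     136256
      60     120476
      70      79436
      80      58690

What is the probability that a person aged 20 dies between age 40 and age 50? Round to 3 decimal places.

0.112

This is the probability of reaching 40 but not 50, conditional on being alive at 20: (l_40 − l_50) / l_20.
= (153666 − 136256) / 156112 = 17410 / 156112 = 0.111522.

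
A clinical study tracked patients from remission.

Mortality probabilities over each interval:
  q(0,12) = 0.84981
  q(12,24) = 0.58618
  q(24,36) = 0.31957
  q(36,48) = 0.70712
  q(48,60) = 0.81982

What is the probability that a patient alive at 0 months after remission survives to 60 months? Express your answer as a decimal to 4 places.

Chaining the interval survival probabilities: (1 − 0.84981) × (1 − 0.58618) × (1 − 0.31957) × (1 − 0.70712) × (1 − 0.81982).
= 0.15019 × 0.41382 × 0.68043 × 0.29288 × 0.18018 = 0.002232.

0.0022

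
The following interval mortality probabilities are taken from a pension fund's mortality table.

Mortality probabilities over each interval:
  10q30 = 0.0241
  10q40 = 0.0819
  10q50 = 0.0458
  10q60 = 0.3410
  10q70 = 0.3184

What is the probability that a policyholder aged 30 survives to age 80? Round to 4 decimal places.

The overall survival probability is (1 − 0.0241) × (1 − 0.0819) × (1 − 0.0458) × (1 − 0.3410) × (1 − 0.3184).
= 0.9759 × 0.9181 × 0.9542 × 0.6590 × 0.6816 = 0.384016.

0.3840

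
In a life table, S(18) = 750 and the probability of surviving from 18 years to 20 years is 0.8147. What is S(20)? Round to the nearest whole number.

S(20) = S(18) × p = 750 × 0.8147 = 611.

611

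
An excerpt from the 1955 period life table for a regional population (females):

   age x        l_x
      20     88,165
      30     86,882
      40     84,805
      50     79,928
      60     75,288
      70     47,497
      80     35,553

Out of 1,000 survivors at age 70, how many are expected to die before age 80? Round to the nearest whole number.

The relevant probability is 1 − 35,553/47,497 = 0.251469.
Expected number = 1,000 × 0.251469 = 251.

251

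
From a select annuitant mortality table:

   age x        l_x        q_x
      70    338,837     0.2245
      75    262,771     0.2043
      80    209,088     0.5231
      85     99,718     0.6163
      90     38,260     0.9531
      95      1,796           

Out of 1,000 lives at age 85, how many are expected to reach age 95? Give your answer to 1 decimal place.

The relevant probability is 1,796/99,718 = 0.018011.
Expected number = 1,000 × 0.018011 = 18.0.

18.0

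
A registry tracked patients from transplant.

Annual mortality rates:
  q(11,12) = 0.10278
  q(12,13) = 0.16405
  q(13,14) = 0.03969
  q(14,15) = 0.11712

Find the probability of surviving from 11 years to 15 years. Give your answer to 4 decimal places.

0.6359

Chaining the interval survival probabilities: (1 − 0.10278) × (1 − 0.16405) × (1 − 0.03969) × (1 − 0.11712).
= 0.89722 × 0.83595 × 0.96031 × 0.88288 = 0.635905.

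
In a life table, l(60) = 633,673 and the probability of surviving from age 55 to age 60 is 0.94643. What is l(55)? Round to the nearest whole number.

l(55) = l(60) / p = 633,673 / 0.94643 = 669540.

669540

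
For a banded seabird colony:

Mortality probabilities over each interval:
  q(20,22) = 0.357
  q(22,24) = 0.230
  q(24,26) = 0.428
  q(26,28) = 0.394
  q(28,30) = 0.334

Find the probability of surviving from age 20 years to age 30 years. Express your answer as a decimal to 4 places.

The overall survival probability is (1 − 0.357) × (1 − 0.230) × (1 − 0.428) × (1 − 0.394) × (1 − 0.334).
= 0.643 × 0.770 × 0.572 × 0.606 × 0.666 = 0.114300.

0.1143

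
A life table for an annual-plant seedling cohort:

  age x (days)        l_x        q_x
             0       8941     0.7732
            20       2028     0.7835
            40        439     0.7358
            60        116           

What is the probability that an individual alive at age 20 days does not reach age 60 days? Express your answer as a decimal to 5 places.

P(die before 60 | alive at 20) = 1 − l_60/l_20 = 1 − 116/2028 = (1912)/2028 = 0.942801.

0.94280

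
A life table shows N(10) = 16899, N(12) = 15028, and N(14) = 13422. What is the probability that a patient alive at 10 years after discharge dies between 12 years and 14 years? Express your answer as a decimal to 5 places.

This is the probability of reaching 12 but not 14, conditional on being alive at 10: (N(12) − N(14)) / N(10).
= (15028 − 13422) / 16899 = 1606 / 16899 = 0.095035.

0.09504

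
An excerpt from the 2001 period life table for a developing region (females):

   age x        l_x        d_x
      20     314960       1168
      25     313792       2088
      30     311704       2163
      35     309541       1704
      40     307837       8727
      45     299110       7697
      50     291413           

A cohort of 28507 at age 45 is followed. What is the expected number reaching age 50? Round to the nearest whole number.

27773

The relevant probability is 291413/299110 = 0.974267.
Expected number = 28507 × 0.974267 = 27773.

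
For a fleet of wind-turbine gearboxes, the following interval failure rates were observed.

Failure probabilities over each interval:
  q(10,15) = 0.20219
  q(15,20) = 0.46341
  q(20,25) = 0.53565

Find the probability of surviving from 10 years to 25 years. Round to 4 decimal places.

0.1988

Survival from 10 to 25 is the product of surviving each interval: (1 − 0.20219) × (1 − 0.46341) × (1 − 0.53565).
= 0.79781 × 0.53659 × 0.46435 = 0.198787.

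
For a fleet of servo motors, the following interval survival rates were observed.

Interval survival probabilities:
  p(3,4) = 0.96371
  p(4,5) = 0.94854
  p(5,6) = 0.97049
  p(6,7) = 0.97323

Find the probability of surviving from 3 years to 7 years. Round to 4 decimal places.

Survival from 3 to 7 is the product of surviving each interval: 0.96371 × 0.94854 × 0.97049 × 0.97323.
= 0.863393.

0.8634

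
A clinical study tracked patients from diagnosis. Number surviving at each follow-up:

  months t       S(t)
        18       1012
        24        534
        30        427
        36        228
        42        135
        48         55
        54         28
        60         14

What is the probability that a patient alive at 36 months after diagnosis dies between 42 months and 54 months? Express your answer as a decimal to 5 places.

This is the probability of reaching 42 but not 54, conditional on being alive at 36: (S(42) − S(54)) / S(36).
= (135 − 28) / 228 = 107 / 228 = 0.469298.

0.46930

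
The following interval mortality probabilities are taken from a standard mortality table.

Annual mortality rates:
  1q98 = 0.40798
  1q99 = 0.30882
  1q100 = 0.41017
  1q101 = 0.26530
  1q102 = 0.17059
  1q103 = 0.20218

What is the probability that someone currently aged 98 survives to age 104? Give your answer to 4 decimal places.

0.1173

The overall survival probability is (1 − 0.40798) × (1 − 0.30882) × (1 − 0.41017) × (1 − 0.26530) × (1 − 0.17059) × (1 − 0.20218).
= 0.59202 × 0.69118 × 0.58983 × 0.73470 × 0.82941 × 0.79782 = 0.117338.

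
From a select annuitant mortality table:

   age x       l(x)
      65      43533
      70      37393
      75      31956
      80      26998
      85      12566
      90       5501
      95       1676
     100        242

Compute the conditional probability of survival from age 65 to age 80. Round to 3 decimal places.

0.620

The conditional survival probability is l(80)/l(65) = 26998/43533 = 0.620173.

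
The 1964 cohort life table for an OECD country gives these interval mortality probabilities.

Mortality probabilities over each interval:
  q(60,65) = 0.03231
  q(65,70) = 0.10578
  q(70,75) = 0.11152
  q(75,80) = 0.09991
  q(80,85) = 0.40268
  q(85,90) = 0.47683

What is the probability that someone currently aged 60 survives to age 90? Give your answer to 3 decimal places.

Survival from 60 to 90 is the product of surviving each interval: (1 − 0.03231) × (1 − 0.10578) × (1 − 0.11152) × (1 − 0.09991) × (1 − 0.40268) × (1 − 0.47683).
= 0.96769 × 0.89422 × 0.88848 × 0.90009 × 0.59732 × 0.52317 = 0.216254.

0.216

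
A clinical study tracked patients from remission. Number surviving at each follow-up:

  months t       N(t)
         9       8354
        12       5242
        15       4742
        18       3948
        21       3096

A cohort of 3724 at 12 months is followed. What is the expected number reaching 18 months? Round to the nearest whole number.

2805

The relevant probability is 3948/5242 = 0.753148.
Expected number = 3724 × 0.753148 = 2805.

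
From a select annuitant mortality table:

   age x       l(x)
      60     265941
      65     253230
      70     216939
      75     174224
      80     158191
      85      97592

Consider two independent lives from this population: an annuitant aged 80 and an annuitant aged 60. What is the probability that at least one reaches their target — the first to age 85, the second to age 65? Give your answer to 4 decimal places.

0.9817

p₁ = l(85)/l(80) = 97592/158191 = 0.616925; p₂ = l(65)/l(60) = 253230/265941 = 0.952204.
P(at least one) = 1 − (1−p₁)(1−p₂) = 1 − 0.383075 × 0.047796 = 0.981691.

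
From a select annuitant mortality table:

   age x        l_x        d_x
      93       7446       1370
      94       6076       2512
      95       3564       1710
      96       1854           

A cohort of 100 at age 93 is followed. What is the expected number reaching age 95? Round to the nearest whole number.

The relevant probability is 3564/7446 = 0.478646.
Expected number = 100 × 0.478646 = 48.

48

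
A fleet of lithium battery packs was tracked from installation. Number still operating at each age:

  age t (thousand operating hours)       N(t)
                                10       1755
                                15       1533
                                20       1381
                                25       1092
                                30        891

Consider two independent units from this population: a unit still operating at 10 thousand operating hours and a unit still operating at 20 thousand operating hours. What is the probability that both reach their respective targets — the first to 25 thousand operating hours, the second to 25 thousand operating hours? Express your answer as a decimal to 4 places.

0.4920

p₁ = N(25)/N(10) = 1092/1755 = 0.622222; p₂ = N(25)/N(20) = 1092/1381 = 0.790731.
P(both) = p₁ × p₂ = 0.622222 × 0.790731 = 0.492010.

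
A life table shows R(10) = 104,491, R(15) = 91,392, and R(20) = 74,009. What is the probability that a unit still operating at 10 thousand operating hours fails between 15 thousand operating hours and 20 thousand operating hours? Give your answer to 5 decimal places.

This is the probability of reaching 15 but not 20, conditional on being operational at 10: (R(15) − R(20)) / R(10).
= (91,392 − 74,009) / 104,491 = 17,383 / 104,491 = 0.166359.

0.16636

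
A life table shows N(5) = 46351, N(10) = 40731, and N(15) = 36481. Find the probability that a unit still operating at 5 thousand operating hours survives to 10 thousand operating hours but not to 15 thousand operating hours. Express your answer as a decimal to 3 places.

0.092

This is the probability of reaching 10 but not 15, conditional on being operational at 5: (N(10) − N(15)) / N(5).
= (40731 − 36481) / 46351 = 4250 / 46351 = 0.091692.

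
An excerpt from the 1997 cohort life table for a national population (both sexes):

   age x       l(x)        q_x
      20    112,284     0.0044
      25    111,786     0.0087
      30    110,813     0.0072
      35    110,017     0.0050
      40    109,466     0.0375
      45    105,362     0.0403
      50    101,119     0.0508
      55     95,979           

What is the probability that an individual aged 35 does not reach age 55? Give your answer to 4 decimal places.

0.1276

P(die before 55 | alive at 35) = 1 − l(55)/l(35) = 1 − 95,979/110,017 = (14,038)/110,017 = 0.127598.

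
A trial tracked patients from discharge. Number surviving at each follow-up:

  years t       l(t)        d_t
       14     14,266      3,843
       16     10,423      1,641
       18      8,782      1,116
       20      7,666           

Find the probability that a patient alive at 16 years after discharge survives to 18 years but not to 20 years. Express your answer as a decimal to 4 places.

0.1071

This is the probability of reaching 18 but not 20, conditional on being alive at 16: (l(18) − l(20)) / l(16).
= (8,782 − 7,666) / 10,423 = 1,116 / 10,423 = 0.107071.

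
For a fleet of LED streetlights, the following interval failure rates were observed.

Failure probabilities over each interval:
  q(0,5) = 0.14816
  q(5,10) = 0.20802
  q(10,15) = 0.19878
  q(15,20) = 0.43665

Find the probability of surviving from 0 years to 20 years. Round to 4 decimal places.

0.3045

The overall survival probability is (1 − 0.14816) × (1 − 0.20802) × (1 − 0.19878) × (1 − 0.43665).
= 0.85184 × 0.79198 × 0.80122 × 0.56335 = 0.304511.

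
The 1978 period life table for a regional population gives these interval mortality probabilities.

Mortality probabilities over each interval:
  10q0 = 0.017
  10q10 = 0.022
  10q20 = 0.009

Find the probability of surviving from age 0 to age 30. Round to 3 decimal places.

0.953

Survival from 0 to 30 is the product of surviving each interval: (1 − 0.017) × (1 − 0.022) × (1 − 0.009).
= 0.983 × 0.978 × 0.991 = 0.952722.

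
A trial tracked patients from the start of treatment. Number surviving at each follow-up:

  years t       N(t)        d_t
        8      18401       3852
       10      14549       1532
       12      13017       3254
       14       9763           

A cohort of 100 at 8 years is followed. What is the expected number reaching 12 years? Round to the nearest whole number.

The relevant probability is 13017/18401 = 0.707407.
Expected number = 100 × 0.707407 = 71.

71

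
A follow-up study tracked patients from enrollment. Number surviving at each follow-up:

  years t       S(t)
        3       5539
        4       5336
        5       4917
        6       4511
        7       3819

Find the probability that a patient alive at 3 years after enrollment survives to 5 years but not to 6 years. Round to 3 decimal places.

0.073

This is the probability of reaching 5 but not 6, conditional on being alive at 3: (S(5) − S(6)) / S(3).
= (4917 − 4511) / 5539 = 406 / 5539 = 0.073298.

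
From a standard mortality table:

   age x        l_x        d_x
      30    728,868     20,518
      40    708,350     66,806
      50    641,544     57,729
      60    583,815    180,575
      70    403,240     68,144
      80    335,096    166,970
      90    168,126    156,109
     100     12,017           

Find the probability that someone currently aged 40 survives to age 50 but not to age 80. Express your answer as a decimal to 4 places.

0.4326

We want 10|30q40 = (l_50 − l_80)/l_40.
This is the probability of reaching 50 but not 80, conditional on being alive at 40: (l_50 − l_80) / l_40.
= (641,544 − 335,096) / 708,350 = 306,448 / 708,350 = 0.432622.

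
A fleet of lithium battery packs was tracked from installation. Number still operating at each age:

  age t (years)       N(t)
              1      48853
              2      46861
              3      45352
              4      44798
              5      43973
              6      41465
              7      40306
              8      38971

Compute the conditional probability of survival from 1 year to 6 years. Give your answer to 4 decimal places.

The conditional survival probability is N(6)/N(1) = 41465/48853 = 0.848771.

0.8488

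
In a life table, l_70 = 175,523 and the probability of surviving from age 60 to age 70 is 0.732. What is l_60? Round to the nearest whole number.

l_60 = l_70 / p = 175,523 / 0.732 = 239786.

239786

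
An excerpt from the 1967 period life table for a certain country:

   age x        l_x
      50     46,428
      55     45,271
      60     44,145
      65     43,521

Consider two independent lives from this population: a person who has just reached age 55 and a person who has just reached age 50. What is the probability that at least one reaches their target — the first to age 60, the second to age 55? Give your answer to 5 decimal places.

p₁ = l_60/l_55 = 44,145/45,271 = 0.975128; p₂ = l_55/l_50 = 45,271/46,428 = 0.975080.
P(at least one) = 1 − (1−p₁)(1−p₂) = 1 − 0.024872 × 0.024920 = 0.999380.

0.99938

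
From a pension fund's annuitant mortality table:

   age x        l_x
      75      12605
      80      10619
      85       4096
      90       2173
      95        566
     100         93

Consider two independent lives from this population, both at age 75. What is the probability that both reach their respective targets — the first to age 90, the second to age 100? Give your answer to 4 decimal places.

0.0013

p₁ = l_90/l_75 = 2173/12605 = 0.172392; p₂ = l_100/l_75 = 93/12605 = 0.007378.
P(both) = p₁ × p₂ = 0.172392 × 0.007378 = 0.001272.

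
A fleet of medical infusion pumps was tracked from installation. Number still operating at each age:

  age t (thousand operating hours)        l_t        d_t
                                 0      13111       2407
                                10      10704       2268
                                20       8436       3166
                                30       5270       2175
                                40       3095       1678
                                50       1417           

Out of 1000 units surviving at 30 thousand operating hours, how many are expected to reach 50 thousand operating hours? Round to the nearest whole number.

The relevant probability is 1417/5270 = 0.268880.
Expected number = 1000 × 0.268880 = 269.

269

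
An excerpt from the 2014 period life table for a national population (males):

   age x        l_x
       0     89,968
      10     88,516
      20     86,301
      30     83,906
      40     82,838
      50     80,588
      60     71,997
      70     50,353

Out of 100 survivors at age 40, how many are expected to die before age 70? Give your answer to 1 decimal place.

39.2

The relevant probability is 1 − 50,353/82,838 = 0.392151.
Expected number = 100 × 0.392151 = 39.2.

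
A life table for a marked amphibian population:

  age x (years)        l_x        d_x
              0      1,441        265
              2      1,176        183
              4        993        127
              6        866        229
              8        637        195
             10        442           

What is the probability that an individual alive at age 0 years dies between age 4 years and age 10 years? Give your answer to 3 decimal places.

This is the probability of reaching 4 but not 10, conditional on being alive at 0: (l_4 − l_10) / l_0.
= (993 − 442) / 1,441 = 551 / 1,441 = 0.382373.

0.382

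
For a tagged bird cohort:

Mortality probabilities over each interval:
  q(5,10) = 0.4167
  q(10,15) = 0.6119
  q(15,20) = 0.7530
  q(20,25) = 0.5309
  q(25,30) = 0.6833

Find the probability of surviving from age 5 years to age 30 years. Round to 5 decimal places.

The overall survival probability is (1 − 0.4167) × (1 − 0.6119) × (1 − 0.7530) × (1 − 0.5309) × (1 − 0.6833).
= 0.5833 × 0.3881 × 0.2470 × 0.4691 × 0.3167 = 0.008307.

0.00831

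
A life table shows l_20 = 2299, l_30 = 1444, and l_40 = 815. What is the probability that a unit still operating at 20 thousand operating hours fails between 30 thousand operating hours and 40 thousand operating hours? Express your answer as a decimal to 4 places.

0.2736

This is the probability of reaching 30 but not 40, conditional on being operational at 20: (l_30 − l_40) / l_20.
= (1444 − 815) / 2299 = 629 / 2299 = 0.273597.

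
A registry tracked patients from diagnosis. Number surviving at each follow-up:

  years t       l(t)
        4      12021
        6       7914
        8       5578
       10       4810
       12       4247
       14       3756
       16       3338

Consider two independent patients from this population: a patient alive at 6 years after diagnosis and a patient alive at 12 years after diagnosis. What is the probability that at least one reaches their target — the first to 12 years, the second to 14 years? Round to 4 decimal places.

p₁ = l(12)/l(6) = 4247/7914 = 0.536644; p₂ = l(14)/l(12) = 3756/4247 = 0.884389.
P(at least one) = 1 − (1−p₁)(1−p₂) = 1 − 0.463356 × 0.115611 = 0.946431.

0.9464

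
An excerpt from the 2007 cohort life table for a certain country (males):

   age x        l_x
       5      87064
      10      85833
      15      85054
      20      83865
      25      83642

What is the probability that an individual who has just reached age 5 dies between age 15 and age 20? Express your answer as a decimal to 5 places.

We want 10|5q5 = (l_15 − l_20)/l_5.
This is the probability of reaching 15 but not 20, conditional on being alive at 5: (l_15 − l_20) / l_5.
= (85054 − 83865) / 87064 = 1189 / 87064 = 0.013657.

0.01366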